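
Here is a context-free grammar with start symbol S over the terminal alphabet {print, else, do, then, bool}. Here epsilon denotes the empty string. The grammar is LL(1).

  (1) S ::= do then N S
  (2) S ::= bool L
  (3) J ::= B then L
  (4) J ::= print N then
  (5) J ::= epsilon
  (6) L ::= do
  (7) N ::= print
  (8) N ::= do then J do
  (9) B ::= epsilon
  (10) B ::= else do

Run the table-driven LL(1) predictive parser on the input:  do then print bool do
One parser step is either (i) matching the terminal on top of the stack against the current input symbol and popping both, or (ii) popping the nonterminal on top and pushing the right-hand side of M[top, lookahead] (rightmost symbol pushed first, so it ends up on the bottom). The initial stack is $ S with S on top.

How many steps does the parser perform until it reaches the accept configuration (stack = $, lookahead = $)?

9

step 1: stack=$ S  input=do then print bool do $  — expand S ::= do then N S
step 2: stack=$ S N then do  input=do then print bool do $  — match do
step 3: stack=$ S N then  input=then print bool do $  — match then
step 4: stack=$ S N  input=print bool do $  — expand N ::= print
step 5: stack=$ S print  input=print bool do $  — match print
step 6: stack=$ S  input=bool do $  — expand S ::= bool L
step 7: stack=$ L bool  input=bool do $  — match bool
step 8: stack=$ L  input=do $  — expand L ::= do
step 9: stack=$ do  input=do $  — match do
Accept reached after 9 steps.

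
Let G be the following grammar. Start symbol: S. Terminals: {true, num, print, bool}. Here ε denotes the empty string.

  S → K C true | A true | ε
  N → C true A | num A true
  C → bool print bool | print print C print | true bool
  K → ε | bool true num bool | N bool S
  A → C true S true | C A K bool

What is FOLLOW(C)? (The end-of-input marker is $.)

{bool, print, true}

FIRST(C) = {bool, print, true}
FIRST(N) = {bool, num, print, true}  (via C true A)
FIRST(A) = {bool, print, true}  (via C true S true, C A K bool)
FIRST(K) = {ε, bool, num, print, true}  (via N bool S)
FIRST(S) = {ε, bool, num, print, true}  (via K C true, A true)
FOLLOW(S) includes $ since S is the start symbol.
FOLLOW(N): in K→N bool S, N is followed by bool S with FIRST {bool}. Thus FOLLOW(N) = {bool}.
FOLLOW(C): in S→K C true, C is followed by true with FIRST {true}; in N→C true A, C is followed by true A with FIRST {true}; in C→print print C print, C is followed by print with FIRST {print}; in A→C true S true, C is followed by true S true with FIRST {true}; in A→C A K bool, C is followed by A K bool with FIRST {bool, print, true}. Thus FOLLOW(C) = {bool, print, true}.
FOLLOW(K): in S→K C true, K is followed by C true with FIRST {bool, print, true}; in A→C A K bool, K is followed by bool with FIRST {bool}. Thus FOLLOW(K) = {bool, print, true}.
FOLLOW(S): in K→N bool S, the suffix after S is empty, so FOLLOW(S) ⊇ FOLLOW(K) = {bool, print, true}; in A→C true S true, S is followed by true with FIRST {true}. Thus FOLLOW(S) = {$, bool, print, true}.
FOLLOW(A): in S→A true, A is followed by true with FIRST {true}; in N→C true A, the suffix after A is empty, so FOLLOW(A) ⊇ FOLLOW(N) = {bool}; in N→num A true, A is followed by true with FIRST {true}; in A→C A K bool, A is followed by K bool with FIRST {bool, num, print, true}. Thus FOLLOW(A) = {bool, num, print, true}.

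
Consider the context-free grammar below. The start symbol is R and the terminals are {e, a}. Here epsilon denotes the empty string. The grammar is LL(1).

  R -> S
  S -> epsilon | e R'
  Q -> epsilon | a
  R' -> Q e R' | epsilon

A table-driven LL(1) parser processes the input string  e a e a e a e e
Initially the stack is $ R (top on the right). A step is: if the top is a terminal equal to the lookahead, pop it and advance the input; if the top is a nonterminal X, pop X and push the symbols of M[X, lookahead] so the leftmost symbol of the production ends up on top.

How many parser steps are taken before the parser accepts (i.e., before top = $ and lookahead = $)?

step 1: stack=$ R  input=e a e a e a e e $  — expand R -> S
step 2: stack=$ S  input=e a e a e a e e $  — expand S -> e R'
step 3: stack=$ R' e  input=e a e a e a e e $  — match e
step 4: stack=$ R'  input=a e a e a e e $  — expand R' -> Q e R'
step 5: stack=$ R' e Q  input=a e a e a e e $  — expand Q -> a
step 6: stack=$ R' e a  input=a e a e a e e $  — match a
step 7: stack=$ R' e  input=e a e a e e $  — match e
step 8: stack=$ R'  input=a e a e e $  — expand R' -> Q e R'
step 9: stack=$ R' e Q  input=a e a e e $  — expand Q -> a
step 10: stack=$ R' e a  input=a e a e e $  — match a
step 11: stack=$ R' e  input=e a e e $  — match e
step 12: stack=$ R'  input=a e e $  — expand R' -> Q e R'
step 13: stack=$ R' e Q  input=a e e $  — expand Q -> a
step 14: stack=$ R' e a  input=a e e $  — match a
step 15: stack=$ R' e  input=e e $  — match e
step 16: stack=$ R'  input=e $  — expand R' -> Q e R'
step 17: stack=$ R' e Q  input=e $  — expand Q -> epsilon
step 18: stack=$ R' e  input=e $  — match e
step 19: stack=$ R'  input=$  — expand R' -> epsilon
Accept reached after 19 steps.

19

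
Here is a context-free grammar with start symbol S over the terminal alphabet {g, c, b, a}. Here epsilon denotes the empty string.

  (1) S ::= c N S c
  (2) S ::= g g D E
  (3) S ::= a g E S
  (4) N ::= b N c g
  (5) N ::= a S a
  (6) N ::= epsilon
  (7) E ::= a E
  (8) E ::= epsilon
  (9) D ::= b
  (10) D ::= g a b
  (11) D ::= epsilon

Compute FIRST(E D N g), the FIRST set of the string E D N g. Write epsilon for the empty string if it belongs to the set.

FIRST(S): from S::=c N S c we get {c}; from S::=g g D E we get {g}; from S::=a g E S we get {a}. So FIRST(S) = {a, c, g}.
FIRST(N): from N::=b N c g we get {b}; from N::=a S a we get {a}; from N::=epsilon we get {epsilon}. So FIRST(N) = {epsilon, a, b}.
FIRST(E): from E::=a E we get {a}; from E::=epsilon we get {epsilon}. So FIRST(E) = {epsilon, a}.
FIRST(D): from D::=b we get {b}; from D::=g a b we get {g}; from D::=epsilon we get {epsilon}. So FIRST(D) = {epsilon, b, g}.
FIRST(E D N g): take FIRST of each symbol in turn, carrying on past any symbol whose FIRST contains epsilon; result {a, b, g}.

{a, b, g}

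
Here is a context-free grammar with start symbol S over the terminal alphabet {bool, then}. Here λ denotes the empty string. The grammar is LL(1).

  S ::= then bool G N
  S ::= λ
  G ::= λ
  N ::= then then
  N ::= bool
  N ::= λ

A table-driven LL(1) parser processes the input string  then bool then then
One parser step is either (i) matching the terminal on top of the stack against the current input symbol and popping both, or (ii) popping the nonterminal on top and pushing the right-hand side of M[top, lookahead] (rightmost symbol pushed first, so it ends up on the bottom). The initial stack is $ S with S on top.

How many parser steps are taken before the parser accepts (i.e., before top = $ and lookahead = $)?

step 1: stack=$ S  input=then bool then then $  — expand S ::= then bool G N
step 2: stack=$ N G bool then  input=then bool then then $  — match then
step 3: stack=$ N G bool  input=bool then then $  — match bool
step 4: stack=$ N G  input=then then $  — expand G ::= λ
step 5: stack=$ N  input=then then $  — expand N ::= then then
step 6: stack=$ then then  input=then then $  — match then
step 7: stack=$ then  input=then $  — match then
Accept reached after 7 steps.

7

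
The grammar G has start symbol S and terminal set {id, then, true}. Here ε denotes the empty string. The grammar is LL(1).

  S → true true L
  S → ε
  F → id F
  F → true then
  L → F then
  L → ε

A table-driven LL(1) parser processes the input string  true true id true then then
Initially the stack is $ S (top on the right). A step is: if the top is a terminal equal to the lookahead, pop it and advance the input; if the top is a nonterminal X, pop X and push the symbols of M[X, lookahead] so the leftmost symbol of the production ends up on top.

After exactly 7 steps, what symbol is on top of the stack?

     Stack          Input                          Action
  1  $ S            true true id true then then $  expand S → true true L
  2  $ L true true  true true id true then then $  match true
  3  $ L true       true id true then then $       match true
  4  $ L            id true then then $            expand L → F then
  5  $ then F       id true then then $            expand F → id F
  6  $ then F id    id true then then $            match id
  7  $ then F       true then then $               expand F → true then
Stack after step 7: $ then then true (top = true).

true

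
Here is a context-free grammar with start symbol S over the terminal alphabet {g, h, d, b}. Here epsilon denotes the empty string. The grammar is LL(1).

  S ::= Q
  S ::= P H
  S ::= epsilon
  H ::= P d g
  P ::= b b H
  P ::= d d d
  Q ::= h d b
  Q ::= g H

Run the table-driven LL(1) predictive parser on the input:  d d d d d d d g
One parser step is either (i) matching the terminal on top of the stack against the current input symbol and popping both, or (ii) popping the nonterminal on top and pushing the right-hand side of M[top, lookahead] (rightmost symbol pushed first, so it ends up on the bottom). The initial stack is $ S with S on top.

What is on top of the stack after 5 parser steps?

step 1: stack=$ S  input=d d d d d d d g $  — expand S ::= P H
step 2: stack=$ H P  input=d d d d d d d g $  — expand P ::= d d d
step 3: stack=$ H d d d  input=d d d d d d d g $  — match d
step 4: stack=$ H d d  input=d d d d d d g $  — match d
step 5: stack=$ H d  input=d d d d d g $  — match d
Stack after step 5: $ H (top = H).

H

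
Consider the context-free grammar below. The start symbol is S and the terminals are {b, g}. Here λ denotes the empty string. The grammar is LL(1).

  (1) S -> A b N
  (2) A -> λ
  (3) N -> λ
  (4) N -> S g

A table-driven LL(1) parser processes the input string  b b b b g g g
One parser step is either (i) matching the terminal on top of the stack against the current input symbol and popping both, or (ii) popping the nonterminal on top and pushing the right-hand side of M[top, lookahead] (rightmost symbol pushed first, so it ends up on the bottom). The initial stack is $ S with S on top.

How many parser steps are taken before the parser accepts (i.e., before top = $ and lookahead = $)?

19

      Stack          Input            Action
   1  $ S            b b b b g g g $  expand S -> A b N
   2  $ N b A        b b b b g g g $  expand A -> λ
   3  $ N b          b b b b g g g $  match b
   4  $ N            b b b g g g $    expand N -> S g
   5  $ g S          b b b g g g $    expand S -> A b N
   6  $ g N b A      b b b g g g $    expand A -> λ
   7  $ g N b        b b b g g g $    match b
   8  $ g N          b b g g g $      expand N -> S g
   9  $ g g S        b b g g g $      expand S -> A b N
  10  $ g g N b A    b b g g g $      expand A -> λ
  11  $ g g N b      b b g g g $      match b
  12  $ g g N        b g g g $        expand N -> S g
  13  $ g g g S      b g g g $        expand S -> A b N
  14  $ g g g N b A  b g g g $        expand A -> λ
  15  $ g g g N b    b g g g $        match b
  16  $ g g g N      g g g $          expand N -> λ
  17  $ g g g        g g g $          match g
  18  $ g g          g g $            match g
  19  $ g            g $              match g
Accept reached after 19 steps.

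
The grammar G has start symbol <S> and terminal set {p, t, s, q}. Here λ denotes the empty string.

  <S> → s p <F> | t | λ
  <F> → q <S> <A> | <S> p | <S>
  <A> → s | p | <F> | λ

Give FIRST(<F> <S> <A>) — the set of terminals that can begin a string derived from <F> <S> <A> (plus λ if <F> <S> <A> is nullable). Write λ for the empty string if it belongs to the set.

FIRST(<S>) = {λ, s, t}
FIRST(<F>) = {λ, p, q, s, t}  (via <S> p, <S>)
FIRST(<A>) = {λ, p, q, s, t}  (via <F>)
FIRST(<F> <S> <A>): take FIRST of each symbol in turn, carrying on past any symbol whose FIRST contains λ; result {λ, p, q, s, t}.

{λ, p, q, s, t}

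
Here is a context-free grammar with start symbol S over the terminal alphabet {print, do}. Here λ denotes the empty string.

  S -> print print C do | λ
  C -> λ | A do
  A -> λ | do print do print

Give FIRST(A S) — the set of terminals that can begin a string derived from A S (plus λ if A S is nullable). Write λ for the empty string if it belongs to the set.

FIRST(S): from S->print print C do we get {print}; from S->λ we get {λ}. So FIRST(S) = {λ, print}.
FIRST(A): from A->λ we get {λ}; from A->do print do print we get {do}. So FIRST(A) = {λ, do}.
FIRST(C): from C->λ we get {λ}; from C->A do we get {do}. So FIRST(C) = {λ, do}.
FIRST(A S): take FIRST of each symbol in turn, carrying on past any symbol whose FIRST contains λ; result {λ, do, print}.

{λ, do, print}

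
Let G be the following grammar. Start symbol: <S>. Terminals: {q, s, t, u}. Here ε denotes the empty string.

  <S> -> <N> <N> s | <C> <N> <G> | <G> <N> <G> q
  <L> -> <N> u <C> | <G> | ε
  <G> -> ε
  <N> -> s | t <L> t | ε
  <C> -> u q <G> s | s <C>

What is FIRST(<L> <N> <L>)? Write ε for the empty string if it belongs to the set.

{ε, s, t, u}

FIRST(<G>): from <G>->ε we get {ε}. So FIRST(<G>) = {ε}.
FIRST(<N>): from <N>->s we get {s}; from <N>->t <L> t we get {t}; from <N>->ε we get {ε}. So FIRST(<N>) = {ε, s, t}.
FIRST(<C>): from <C>->u q <G> s we get {u}; from <C>->s <C> we get {s}. So FIRST(<C>) = {s, u}.
FIRST(<S>): from <S>-><N> <N> s we get {s, t}; from <S>-><C> <N> <G> we get {s, u}; from <S>-><G> <N> <G> q we get {q, s, t}. So FIRST(<S>) = {q, s, t, u}.
FIRST(<L>): from <L>-><N> u <C> we get {s, t, u}; from <L>-><G> we get {ε}; from <L>->ε we get {ε}. So FIRST(<L>) = {ε, s, t, u}.
FIRST(<L> <N> <L>): take FIRST of each symbol in turn, carrying on past any symbol whose FIRST contains ε; result {ε, s, t, u}.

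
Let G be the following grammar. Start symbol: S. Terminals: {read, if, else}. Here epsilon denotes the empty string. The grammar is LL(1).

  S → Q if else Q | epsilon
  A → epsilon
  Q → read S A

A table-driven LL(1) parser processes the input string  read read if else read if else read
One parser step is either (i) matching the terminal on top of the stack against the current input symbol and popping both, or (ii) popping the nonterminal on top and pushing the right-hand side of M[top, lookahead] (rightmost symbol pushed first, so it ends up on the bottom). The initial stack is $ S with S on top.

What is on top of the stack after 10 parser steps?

      Stack                             Input                                  Action
   1  $ S                               read read if else read if else read $  expand S → Q if else Q
   2  $ Q else if Q                     read read if else read if else read $  expand Q → read S A
   3  $ Q else if A S read              read read if else read if else read $  match read
   4  $ Q else if A S                   read if else read if else read $       expand S → Q if else Q
   5  $ Q else if A Q else if Q         read if else read if else read $       expand Q → read S A
   6  $ Q else if A Q else if A S read  read if else read if else read $       match read
   7  $ Q else if A Q else if A S       if else read if else read $            expand S → epsilon
   8  $ Q else if A Q else if A         if else read if else read $            expand A → epsilon
   9  $ Q else if A Q else if           if else read if else read $            match if
  10  $ Q else if A Q else              else read if else read $               match else
Stack after step 10: $ Q else if A Q (top = Q).

Q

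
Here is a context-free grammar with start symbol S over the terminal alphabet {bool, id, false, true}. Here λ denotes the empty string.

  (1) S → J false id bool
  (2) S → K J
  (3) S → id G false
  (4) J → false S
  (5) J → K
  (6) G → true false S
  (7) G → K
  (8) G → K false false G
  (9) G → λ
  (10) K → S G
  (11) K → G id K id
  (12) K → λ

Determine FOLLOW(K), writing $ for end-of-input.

FIRST(S) = {λ, false, id, true}  (via J false id bool, K J)
FIRST(J) = {λ, false, id, true}  (via K)
FIRST(G) = {λ, false, id, true}  (via K, K false false G)
FIRST(K) = {λ, false, id, true}  (via S G, G id K id)
FOLLOW(S) includes $ since S is the start symbol.
FOLLOW(S): in J→false S, the suffix after S is empty, so FOLLOW(S) ⊇ FOLLOW(J) = {$, false, id, true}; in G→true false S, the suffix after S is empty, so FOLLOW(S) ⊇ FOLLOW(G) = {$, false, id, true}; in K→S G, S is followed by G with FIRST {λ, false, id, true}; in K→S G, the suffix after S is nullable, so FOLLOW(S) ⊇ FOLLOW(K) = {$, false, id, true}. Thus FOLLOW(S) = {$, false, id, true}.
FOLLOW(J): in S→J false id bool, J is followed by false id bool with FIRST {false}; in S→K J, the suffix after J is empty, so FOLLOW(J) ⊇ FOLLOW(S) = {$, false, id, true}. Thus FOLLOW(J) = {$, false, id, true}.
FOLLOW(G): in S→id G false, G is followed by false with FIRST {false}; in G→K false false G, the suffix after G is empty (adds nothing new); in K→S G, the suffix after G is empty, so FOLLOW(G) ⊇ FOLLOW(K) = {$, false, id, true}; in K→G id K id, G is followed by id K id with FIRST {id}. Thus FOLLOW(G) = {$, false, id, true}.
FOLLOW(K): in S→K J, K is followed by J with FIRST {λ, false, id, true}; in S→K J, the suffix after K is nullable, so FOLLOW(K) ⊇ FOLLOW(S) = {$, false, id, true}; in J→K, the suffix after K is empty, so FOLLOW(K) ⊇ FOLLOW(J) = {$, false, id, true}; in G→K, the suffix after K is empty, so FOLLOW(K) ⊇ FOLLOW(G) = {$, false, id, true}; in G→K false false G, K is followed by false false G with FIRST {false}; in K→G id K id, K is followed by id with FIRST {id}. Thus FOLLOW(K) = {$, false, id, true}.

{$, false, id, true}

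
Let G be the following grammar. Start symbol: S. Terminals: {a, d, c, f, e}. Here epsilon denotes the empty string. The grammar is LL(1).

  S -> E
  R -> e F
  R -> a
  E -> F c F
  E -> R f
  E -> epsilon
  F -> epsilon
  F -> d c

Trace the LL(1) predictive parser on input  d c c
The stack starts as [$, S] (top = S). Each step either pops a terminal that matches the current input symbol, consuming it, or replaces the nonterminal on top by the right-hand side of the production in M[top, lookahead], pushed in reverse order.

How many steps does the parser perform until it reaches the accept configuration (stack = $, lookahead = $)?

7

step 1: stack=$ S  input=d c c $  — expand S -> E
step 2: stack=$ E  input=d c c $  — expand E -> F c F
step 3: stack=$ F c F  input=d c c $  — expand F -> d c
step 4: stack=$ F c c d  input=d c c $  — match d
step 5: stack=$ F c c  input=c c $  — match c
step 6: stack=$ F c  input=c $  — match c
step 7: stack=$ F  input=$  — expand F -> epsilon
Accept reached after 7 steps.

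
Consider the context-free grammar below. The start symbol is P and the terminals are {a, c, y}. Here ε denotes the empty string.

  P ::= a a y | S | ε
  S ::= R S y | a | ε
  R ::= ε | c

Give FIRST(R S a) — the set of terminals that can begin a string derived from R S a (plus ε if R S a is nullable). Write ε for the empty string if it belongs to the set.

{a, c, y}

FIRST(R) = {ε, c}
FIRST(S) = {ε, a, c, y}  (via R S y)
FIRST(P) = {ε, a, c, y}  (via S)
FIRST(R S a): take FIRST of each symbol in turn, carrying on past any symbol whose FIRST contains ε; result {a, c, y}.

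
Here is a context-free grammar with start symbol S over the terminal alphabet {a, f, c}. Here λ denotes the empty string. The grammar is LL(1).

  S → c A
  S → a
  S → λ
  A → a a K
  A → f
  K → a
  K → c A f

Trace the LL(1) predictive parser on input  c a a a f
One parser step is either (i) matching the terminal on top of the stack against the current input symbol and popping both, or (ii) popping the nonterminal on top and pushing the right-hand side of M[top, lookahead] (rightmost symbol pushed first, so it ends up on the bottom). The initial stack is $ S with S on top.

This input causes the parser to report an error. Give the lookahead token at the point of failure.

f

     Stack    Input        Action
  1  $ S      c a a a f $  expand S → c A
  2  $ A c    c a a a f $  match c
  3  $ A      a a a f $    expand A → a a K
  4  $ K a a  a a a f $    match a
  5  $ K a    a a f $      match a
  6  $ K      a f $        expand K → a
  7  $ a      a f $        match a
  8  $        f $          error: stack empty but input remains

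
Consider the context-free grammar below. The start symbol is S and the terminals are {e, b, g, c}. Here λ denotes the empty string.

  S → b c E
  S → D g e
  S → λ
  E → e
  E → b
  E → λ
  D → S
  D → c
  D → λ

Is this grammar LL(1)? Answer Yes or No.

FIRST(S) = {λ, b, c, g}
FIRST(E) = {λ, b, e}
FIRST(D) = {λ, b, c, g}
FOLLOW(S) = {$, g}
FOLLOW(E) = {$, g}
FOLLOW(D) = {g}
Cell M[D, c] receives both D → S and D → c — the grammar is not LL(1).

No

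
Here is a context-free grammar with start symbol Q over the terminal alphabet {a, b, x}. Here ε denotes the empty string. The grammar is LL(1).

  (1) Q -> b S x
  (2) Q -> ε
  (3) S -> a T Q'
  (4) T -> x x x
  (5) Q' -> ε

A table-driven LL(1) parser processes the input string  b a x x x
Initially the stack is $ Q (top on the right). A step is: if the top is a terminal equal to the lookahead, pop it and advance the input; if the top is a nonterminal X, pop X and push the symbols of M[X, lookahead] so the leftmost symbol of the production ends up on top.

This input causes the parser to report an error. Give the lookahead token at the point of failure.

$

step 1: stack=$ Q  input=b a x x x $  — expand Q -> b S x
step 2: stack=$ x S b  input=b a x x x $  — match b
step 3: stack=$ x S  input=a x x x $  — expand S -> a T Q'
step 4: stack=$ x Q' T a  input=a x x x $  — match a
step 5: stack=$ x Q' T  input=x x x $  — expand T -> x x x
step 6: stack=$ x Q' x x x  input=x x x $  — match x
step 7: stack=$ x Q' x x  input=x x $  — match x
step 8: stack=$ x Q' x  input=x $  — match x
step 9: stack=$ x Q'  input=$  — error: M[Q', $] is empty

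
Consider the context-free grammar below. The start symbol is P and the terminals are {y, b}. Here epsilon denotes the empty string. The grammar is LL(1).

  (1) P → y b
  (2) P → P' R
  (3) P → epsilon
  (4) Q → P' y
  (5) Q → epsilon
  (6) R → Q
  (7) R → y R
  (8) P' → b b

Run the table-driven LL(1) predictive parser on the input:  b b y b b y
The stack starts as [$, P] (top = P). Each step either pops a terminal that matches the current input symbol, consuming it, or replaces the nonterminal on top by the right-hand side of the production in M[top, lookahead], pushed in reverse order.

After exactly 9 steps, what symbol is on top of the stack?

b

step 1: stack=$ P  input=b b y b b y $  — expand P → P' R
step 2: stack=$ R P'  input=b b y b b y $  — expand P' → b b
step 3: stack=$ R b b  input=b b y b b y $  — match b
step 4: stack=$ R b  input=b y b b y $  — match b
step 5: stack=$ R  input=y b b y $  — expand R → y R
step 6: stack=$ R y  input=y b b y $  — match y
step 7: stack=$ R  input=b b y $  — expand R → Q
step 8: stack=$ Q  input=b b y $  — expand Q → P' y
step 9: stack=$ y P'  input=b b y $  — expand P' → b b
Stack after step 9: $ y b b (top = b).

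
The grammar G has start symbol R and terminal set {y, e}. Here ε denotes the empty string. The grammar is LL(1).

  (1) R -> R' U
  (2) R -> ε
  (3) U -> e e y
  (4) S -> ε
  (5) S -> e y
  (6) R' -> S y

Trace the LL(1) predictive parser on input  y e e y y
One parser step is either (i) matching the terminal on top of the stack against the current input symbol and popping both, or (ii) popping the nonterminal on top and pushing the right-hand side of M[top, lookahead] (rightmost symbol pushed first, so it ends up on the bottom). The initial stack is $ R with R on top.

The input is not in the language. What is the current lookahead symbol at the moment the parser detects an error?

     Stack    Input        Action
  1  $ R      y e e y y $  expand R -> R' U
  2  $ U R'   y e e y y $  expand R' -> S y
  3  $ U y S  y e e y y $  expand S -> ε
  4  $ U y    y e e y y $  match y
  5  $ U      e e y y $    expand U -> e e y
  6  $ y e e  e e y y $    match e
  7  $ y e    e y y $      match e
  8  $ y      y y $        match y
  9  $        y $          error: stack empty but input remains

y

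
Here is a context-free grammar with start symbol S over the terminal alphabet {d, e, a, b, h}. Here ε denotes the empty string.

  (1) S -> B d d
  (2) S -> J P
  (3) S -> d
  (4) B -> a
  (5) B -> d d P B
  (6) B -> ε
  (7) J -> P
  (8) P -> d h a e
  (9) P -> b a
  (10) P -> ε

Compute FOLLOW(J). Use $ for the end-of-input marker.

{$, b, d}

FIRST(B) = {ε, a, d}
FIRST(P) = {ε, b, d}
FIRST(J) = {ε, b, d}  (via P)
FIRST(S) = {ε, a, b, d}  (via B d d, J P)
FOLLOW(S) includes $ since S is the start symbol.
FOLLOW(S): S appears on no right-hand side. Thus FOLLOW(S) = {$}.
FOLLOW(B): in S->B d d, B is followed by d d with FIRST {d}; in B->d d P B, the suffix after B is empty (adds nothing new). Thus FOLLOW(B) = {d}.
FOLLOW(J): in S->J P, J is followed by P with FIRST {ε, b, d}; in S->J P, the suffix after J is nullable, so FOLLOW(J) ⊇ FOLLOW(S) = {$}. Thus FOLLOW(J) = {$, b, d}.
FOLLOW(P): in S->J P, the suffix after P is empty, so FOLLOW(P) ⊇ FOLLOW(S) = {$}; in B->d d P B, P is followed by B with FIRST {ε, a, d}; in B->d d P B, the suffix after P is nullable, so FOLLOW(P) ⊇ FOLLOW(B) = {d}; in J->P, the suffix after P is empty, so FOLLOW(P) ⊇ FOLLOW(J) = {$, b, d}. Thus FOLLOW(P) = {$, a, b, d}.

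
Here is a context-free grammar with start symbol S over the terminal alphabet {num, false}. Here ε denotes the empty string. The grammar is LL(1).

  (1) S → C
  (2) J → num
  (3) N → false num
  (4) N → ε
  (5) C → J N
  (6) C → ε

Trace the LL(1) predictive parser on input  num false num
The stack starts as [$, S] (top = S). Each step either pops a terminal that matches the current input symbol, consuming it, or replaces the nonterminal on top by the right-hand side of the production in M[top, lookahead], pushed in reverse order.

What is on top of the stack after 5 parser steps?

false

step 1: stack=$ S  input=num false num $  — expand S → C
step 2: stack=$ C  input=num false num $  — expand C → J N
step 3: stack=$ N J  input=num false num $  — expand J → num
step 4: stack=$ N num  input=num false num $  — match num
step 5: stack=$ N  input=false num $  — expand N → false num
Stack after step 5: $ num false (top = false).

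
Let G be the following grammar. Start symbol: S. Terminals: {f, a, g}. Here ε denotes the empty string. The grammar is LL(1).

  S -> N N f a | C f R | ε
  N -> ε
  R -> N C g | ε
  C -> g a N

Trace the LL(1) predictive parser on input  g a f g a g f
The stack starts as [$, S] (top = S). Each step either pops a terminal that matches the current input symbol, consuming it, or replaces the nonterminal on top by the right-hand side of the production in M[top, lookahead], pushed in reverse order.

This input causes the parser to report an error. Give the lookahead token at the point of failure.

step 1: stack=$ S  input=g a f g a g f $  — expand S -> C f R
step 2: stack=$ R f C  input=g a f g a g f $  — expand C -> g a N
step 3: stack=$ R f N a g  input=g a f g a g f $  — match g
step 4: stack=$ R f N a  input=a f g a g f $  — match a
step 5: stack=$ R f N  input=f g a g f $  — expand N -> ε
step 6: stack=$ R f  input=f g a g f $  — match f
step 7: stack=$ R  input=g a g f $  — expand R -> N C g
step 8: stack=$ g C N  input=g a g f $  — expand N -> ε
step 9: stack=$ g C  input=g a g f $  — expand C -> g a N
step 10: stack=$ g N a g  input=g a g f $  — match g
step 11: stack=$ g N a  input=a g f $  — match a
step 12: stack=$ g N  input=g f $  — expand N -> ε
step 13: stack=$ g  input=g f $  — match g
step 14: stack=$  input=f $  — error: stack empty but input remains

f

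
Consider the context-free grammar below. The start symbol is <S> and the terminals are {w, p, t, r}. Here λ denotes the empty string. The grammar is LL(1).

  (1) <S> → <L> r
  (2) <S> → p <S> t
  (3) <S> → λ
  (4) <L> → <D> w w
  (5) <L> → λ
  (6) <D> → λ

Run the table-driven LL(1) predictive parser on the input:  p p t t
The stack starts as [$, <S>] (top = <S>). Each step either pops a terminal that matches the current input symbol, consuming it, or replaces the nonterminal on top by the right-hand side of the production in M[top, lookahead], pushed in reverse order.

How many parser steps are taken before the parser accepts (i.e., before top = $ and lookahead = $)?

7

step 1: stack=$ <S>  input=p p t t $  — expand <S> → p <S> t
step 2: stack=$ t <S> p  input=p p t t $  — match p
step 3: stack=$ t <S>  input=p t t $  — expand <S> → p <S> t
step 4: stack=$ t t <S> p  input=p t t $  — match p
step 5: stack=$ t t <S>  input=t t $  — expand <S> → λ
step 6: stack=$ t t  input=t t $  — match t
step 7: stack=$ t  input=t $  — match t
Accept reached after 7 steps.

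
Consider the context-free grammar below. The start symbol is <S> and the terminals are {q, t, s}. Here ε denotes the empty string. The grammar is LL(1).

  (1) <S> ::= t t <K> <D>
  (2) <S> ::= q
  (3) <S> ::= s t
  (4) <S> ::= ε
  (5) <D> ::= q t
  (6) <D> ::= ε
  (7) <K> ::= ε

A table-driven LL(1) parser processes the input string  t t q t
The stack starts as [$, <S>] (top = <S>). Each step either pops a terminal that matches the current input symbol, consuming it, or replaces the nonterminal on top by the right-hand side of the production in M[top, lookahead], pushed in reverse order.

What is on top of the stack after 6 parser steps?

step 1: stack=$ <S>  input=t t q t $  — expand <S> ::= t t <K> <D>
step 2: stack=$ <D> <K> t t  input=t t q t $  — match t
step 3: stack=$ <D> <K> t  input=t q t $  — match t
step 4: stack=$ <D> <K>  input=q t $  — expand <K> ::= ε
step 5: stack=$ <D>  input=q t $  — expand <D> ::= q t
step 6: stack=$ t q  input=q t $  — match q
Stack after step 6: $ t (top = t).

t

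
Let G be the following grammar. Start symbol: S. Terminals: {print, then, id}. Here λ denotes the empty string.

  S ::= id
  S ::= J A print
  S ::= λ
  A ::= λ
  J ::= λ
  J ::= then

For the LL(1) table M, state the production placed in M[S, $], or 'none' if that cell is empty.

S ::= λ

FIRST(A) = {λ}
FIRST(J) = {λ, then}
FIRST(S) = {λ, id, print, then}  (via J A print)
FOLLOW(S) includes $ since S is the start symbol.
FOLLOW(S): S appears on no right-hand side. Thus FOLLOW(S) = {$}.
For S ::= id: FIRST(id) = {id}, so it goes in M[S, t] for t ∈ {id}.
For S ::= J A print: FIRST(J A print) = {print, then}, so it goes in M[S, t] for t ∈ {print, then}.
For S ::= λ: FIRST(λ) = {λ}, so it goes in M[S, t] for t ∈ {}; since λ ∈ FIRST, also for every t ∈ FOLLOW(S) = {$}.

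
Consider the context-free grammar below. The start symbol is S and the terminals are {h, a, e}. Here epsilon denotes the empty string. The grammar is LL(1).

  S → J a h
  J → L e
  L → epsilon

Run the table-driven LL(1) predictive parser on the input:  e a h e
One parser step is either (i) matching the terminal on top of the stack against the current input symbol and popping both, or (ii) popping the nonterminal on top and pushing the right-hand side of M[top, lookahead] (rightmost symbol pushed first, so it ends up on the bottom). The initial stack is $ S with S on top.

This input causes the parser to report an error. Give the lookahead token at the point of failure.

step 1: stack=$ S  input=e a h e $  — expand S → J a h
step 2: stack=$ h a J  input=e a h e $  — expand J → L e
step 3: stack=$ h a e L  input=e a h e $  — expand L → epsilon
step 4: stack=$ h a e  input=e a h e $  — match e
step 5: stack=$ h a  input=a h e $  — match a
step 6: stack=$ h  input=h e $  — match h
step 7: stack=$  input=e $  — error: stack empty but input remains

e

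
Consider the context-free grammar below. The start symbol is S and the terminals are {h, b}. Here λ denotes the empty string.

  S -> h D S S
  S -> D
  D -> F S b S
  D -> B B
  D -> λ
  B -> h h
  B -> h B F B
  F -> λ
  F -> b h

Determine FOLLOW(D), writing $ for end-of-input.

FIRST(B) = {h}
FIRST(F) = {λ, b}
FIRST(S) = {λ, b, h}  (via D)
FIRST(D) = {λ, b, h}  (via F S b S, B B)
FOLLOW(S) includes $ since S is the start symbol.
FOLLOW(F): in D->F S b S, F is followed by S b S with FIRST {b, h}; in B->h B F B, F is followed by B with FIRST {h}. Thus FOLLOW(F) = {b, h}.
FOLLOW(S): in S->h D S S (occurrence 1), S is followed by S with FIRST {λ, b, h}; in S->h D S S (occurrence 1), the suffix after S is nullable (adds nothing new); in S->h D S S (occurrence 2), the suffix after S is empty (adds nothing new); in D->F S b S (occurrence 1), S is followed by b S with FIRST {b}; in D->F S b S (occurrence 2), the suffix after S is empty, so FOLLOW(S) ⊇ FOLLOW(D) = {$, b, h}. Thus FOLLOW(S) = {$, b, h}.
FOLLOW(D): in S->h D S S, D is followed by S S with FIRST {λ, b, h}; in S->h D S S, the suffix after D is nullable, so FOLLOW(D) ⊇ FOLLOW(S) = {$, b, h}; in S->D, the suffix after D is empty, so FOLLOW(D) ⊇ FOLLOW(S) = {$, b, h}. Thus FOLLOW(D) = {$, b, h}.
FOLLOW(B): in D->B B (occurrence 1), B is followed by B with FIRST {h}; in D->B B (occurrence 2), the suffix after B is empty, so FOLLOW(B) ⊇ FOLLOW(D) = {$, b, h}; in B->h B F B (occurrence 1), B is followed by F B with FIRST {b, h}; in B->h B F B (occurrence 2), the suffix after B is empty (adds nothing new). Thus FOLLOW(B) = {$, b, h}.

{$, b, h}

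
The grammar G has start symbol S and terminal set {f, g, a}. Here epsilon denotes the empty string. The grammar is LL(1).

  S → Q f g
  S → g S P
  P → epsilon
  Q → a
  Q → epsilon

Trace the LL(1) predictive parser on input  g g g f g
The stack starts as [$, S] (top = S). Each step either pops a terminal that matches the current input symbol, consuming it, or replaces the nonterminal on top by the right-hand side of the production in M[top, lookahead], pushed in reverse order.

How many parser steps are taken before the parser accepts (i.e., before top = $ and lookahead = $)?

13

step 1: stack=$ S  input=g g g f g $  — expand S → g S P
step 2: stack=$ P S g  input=g g g f g $  — match g
step 3: stack=$ P S  input=g g f g $  — expand S → g S P
step 4: stack=$ P P S g  input=g g f g $  — match g
step 5: stack=$ P P S  input=g f g $  — expand S → g S P
step 6: stack=$ P P P S g  input=g f g $  — match g
step 7: stack=$ P P P S  input=f g $  — expand S → Q f g
step 8: stack=$ P P P g f Q  input=f g $  — expand Q → epsilon
step 9: stack=$ P P P g f  input=f g $  — match f
step 10: stack=$ P P P g  input=g $  — match g
step 11: stack=$ P P P  input=$  — expand P → epsilon
step 12: stack=$ P P  input=$  — expand P → epsilon
step 13: stack=$ P  input=$  — expand P → epsilon
Accept reached after 13 steps.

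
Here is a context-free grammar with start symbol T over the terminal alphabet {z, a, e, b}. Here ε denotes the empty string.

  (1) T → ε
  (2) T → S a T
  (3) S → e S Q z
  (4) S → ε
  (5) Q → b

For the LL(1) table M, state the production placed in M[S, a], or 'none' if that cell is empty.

S → ε

FIRST(S) = {ε, e}
FIRST(Q) = {b}
FIRST(T) = {ε, a, e}  (via S a T)
FOLLOW(T) includes $ since T is the start symbol.
FOLLOW(S): in T→S a T, S is followed by a T with FIRST {a}; in S→e S Q z, S is followed by Q z with FIRST {b}. Thus FOLLOW(S) = {a, b}.
For S → e S Q z: FIRST(e S Q z) = {e}, so it goes in M[S, t] for t ∈ {e}.
For S → ε: FIRST(ε) = {ε}, so it goes in M[S, t] for t ∈ {}; since ε ∈ FIRST, also for every t ∈ FOLLOW(S) = {a, b}.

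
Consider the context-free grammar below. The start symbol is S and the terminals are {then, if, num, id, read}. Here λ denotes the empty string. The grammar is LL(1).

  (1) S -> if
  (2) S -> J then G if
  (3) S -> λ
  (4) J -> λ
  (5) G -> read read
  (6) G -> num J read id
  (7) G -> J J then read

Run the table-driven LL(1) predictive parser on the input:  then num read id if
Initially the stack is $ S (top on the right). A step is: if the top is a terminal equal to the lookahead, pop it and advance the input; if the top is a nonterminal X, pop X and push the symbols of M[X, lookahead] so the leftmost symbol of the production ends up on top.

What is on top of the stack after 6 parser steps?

step 1: stack=$ S  input=then num read id if $  — expand S -> J then G if
step 2: stack=$ if G then J  input=then num read id if $  — expand J -> λ
step 3: stack=$ if G then  input=then num read id if $  — match then
step 4: stack=$ if G  input=num read id if $  — expand G -> num J read id
step 5: stack=$ if id read J num  input=num read id if $  — match num
step 6: stack=$ if id read J  input=read id if $  — expand J -> λ
Stack after step 6: $ if id read (top = read).

read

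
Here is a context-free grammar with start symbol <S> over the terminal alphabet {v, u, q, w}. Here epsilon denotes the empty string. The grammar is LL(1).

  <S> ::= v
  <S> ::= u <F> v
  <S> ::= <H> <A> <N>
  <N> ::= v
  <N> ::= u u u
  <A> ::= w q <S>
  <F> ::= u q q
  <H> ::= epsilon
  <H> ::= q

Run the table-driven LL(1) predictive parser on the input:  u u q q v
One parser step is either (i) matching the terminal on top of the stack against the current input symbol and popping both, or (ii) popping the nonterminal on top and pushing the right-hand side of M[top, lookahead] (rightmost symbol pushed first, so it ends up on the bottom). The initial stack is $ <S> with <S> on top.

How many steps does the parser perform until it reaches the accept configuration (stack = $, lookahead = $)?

7

     Stack      Input        Action
  1  $ <S>      u u q q v $  expand <S> ::= u <F> v
  2  $ v <F> u  u u q q v $  match u
  3  $ v <F>    u q q v $    expand <F> ::= u q q
  4  $ v q q u  u q q v $    match u
  5  $ v q q    q q v $      match q
  6  $ v q      q v $        match q
  7  $ v        v $          match v
Accept reached after 7 steps.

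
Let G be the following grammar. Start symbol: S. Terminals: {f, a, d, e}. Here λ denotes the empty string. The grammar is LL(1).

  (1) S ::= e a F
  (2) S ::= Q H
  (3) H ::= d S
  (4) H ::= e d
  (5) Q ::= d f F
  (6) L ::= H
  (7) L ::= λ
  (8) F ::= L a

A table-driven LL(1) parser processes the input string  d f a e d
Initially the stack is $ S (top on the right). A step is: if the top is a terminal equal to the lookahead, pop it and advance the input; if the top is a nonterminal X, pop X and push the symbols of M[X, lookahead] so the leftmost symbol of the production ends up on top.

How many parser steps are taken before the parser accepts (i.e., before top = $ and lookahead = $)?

10

step 1: stack=$ S  input=d f a e d $  — expand S ::= Q H
step 2: stack=$ H Q  input=d f a e d $  — expand Q ::= d f F
step 3: stack=$ H F f d  input=d f a e d $  — match d
step 4: stack=$ H F f  input=f a e d $  — match f
step 5: stack=$ H F  input=a e d $  — expand F ::= L a
step 6: stack=$ H a L  input=a e d $  — expand L ::= λ
step 7: stack=$ H a  input=a e d $  — match a
step 8: stack=$ H  input=e d $  — expand H ::= e d
step 9: stack=$ d e  input=e d $  — match e
step 10: stack=$ d  input=d $  — match d
Accept reached after 10 steps.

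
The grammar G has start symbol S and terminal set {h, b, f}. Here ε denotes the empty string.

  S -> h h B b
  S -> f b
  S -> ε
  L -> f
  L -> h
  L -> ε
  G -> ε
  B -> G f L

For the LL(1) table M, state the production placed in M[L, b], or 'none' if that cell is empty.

FIRST(S): from S->h h B b we get {h}; from S->f b we get {f}; from S->ε we get {ε}. So FIRST(S) = {ε, f, h}.
FIRST(L): from L->f we get {f}; from L->h we get {h}; from L->ε we get {ε}. So FIRST(L) = {ε, f, h}.
FIRST(G): from G->ε we get {ε}. So FIRST(G) = {ε}.
FIRST(B): from B->G f L we get {f}. So FIRST(B) = {f}.
FOLLOW(S) includes $ since S is the start symbol.
FOLLOW(B): in S->h h B b, B is followed by b with FIRST {b}. Thus FOLLOW(B) = {b}.
FOLLOW(L): in B->G f L, the suffix after L is empty, so FOLLOW(L) ⊇ FOLLOW(B) = {b}. Thus FOLLOW(L) = {b}.
For L -> f: FIRST(f) = {f}, so it goes in M[L, t] for t ∈ {f}.
For L -> h: FIRST(h) = {h}, so it goes in M[L, t] for t ∈ {h}.
For L -> ε: FIRST(ε) = {ε}, so it goes in M[L, t] for t ∈ {}; since ε ∈ FIRST, also for every t ∈ FOLLOW(L) = {b}.

L -> ε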